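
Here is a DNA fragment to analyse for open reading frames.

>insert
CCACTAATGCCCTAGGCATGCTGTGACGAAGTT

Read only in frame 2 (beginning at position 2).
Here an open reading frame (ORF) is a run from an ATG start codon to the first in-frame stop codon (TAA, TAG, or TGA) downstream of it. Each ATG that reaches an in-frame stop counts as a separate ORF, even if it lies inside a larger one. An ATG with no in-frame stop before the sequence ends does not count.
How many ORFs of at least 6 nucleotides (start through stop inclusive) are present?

0

Frame 2: CAC TAA TGC CCT AGG CAT GCT GTG ACG AAG — no ATG→stop ORF.
No ORF reaches 6 nucleotides. Count = 0.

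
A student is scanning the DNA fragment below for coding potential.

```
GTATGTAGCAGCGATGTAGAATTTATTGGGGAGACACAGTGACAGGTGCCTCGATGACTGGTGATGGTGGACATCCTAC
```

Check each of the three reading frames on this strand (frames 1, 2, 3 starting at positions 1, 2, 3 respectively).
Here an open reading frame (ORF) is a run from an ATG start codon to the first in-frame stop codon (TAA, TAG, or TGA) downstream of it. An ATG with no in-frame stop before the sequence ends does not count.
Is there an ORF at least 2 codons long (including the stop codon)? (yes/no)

Frame 1: GTA TGT AGC AGC GAT GTA GAA TTT ATT GGG GAG ACA CAG TGA CAG GTG CCT CGA TGA CTG GTG ATG GTG GAC ATC CTA — no ATG→stop ORF.
Frame 2: TAT GTA GCA GCG ATG TAG AAT TTA TTG GGG AGA CAC AGT GAC AGG TGC CTC GAT GAC TGG TGA TGG TGG ACA TCC TAC — ATG at 14, stop TAG at 17 → 6 nt.
Frame 3: ATG TAG CAG CGA TGT AGA ATT TAT TGG GGA GAC ACA GTG ACA GGT GCC TCG ATG ACT GGT GAT GGT GGA CAT CCT — ATG at 3, stop TAG at 6 → 6 nt.
Frame 2 has an ORF of 2 codons (positions 14–19) ≥ 2, so yes.

yes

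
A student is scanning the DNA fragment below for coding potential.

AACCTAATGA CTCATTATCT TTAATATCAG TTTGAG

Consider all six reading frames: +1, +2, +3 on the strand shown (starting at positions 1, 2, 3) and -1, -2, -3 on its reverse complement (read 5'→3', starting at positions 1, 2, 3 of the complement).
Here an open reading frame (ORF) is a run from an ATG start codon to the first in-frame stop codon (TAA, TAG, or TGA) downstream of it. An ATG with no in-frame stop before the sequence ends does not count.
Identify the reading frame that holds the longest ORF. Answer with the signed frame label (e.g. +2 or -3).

+1

Reverse complement (5'→3'): CTCAAACTGATATTAAAGATAATGAGTCATTAGGTT
Frame +1: AAC CTA ATG ACT CAT TAT CTT TAA TAT CAG TTT GAG — ATG at 7, stop TAA at 22 → 18 nt.
Frame +2: ACC TAA TGA CTC ATT ATC TTT AAT ATC AGT TTG — no ATG→stop ORF.
Frame +3: CCT AAT GAC TCA TTA TCT TTA ATA TCA GTT TGA — no ATG→stop ORF.
Frame -1: CTC AAA CTG ATA TTA AAG ATA ATG AGT CAT TAG GTT — ATG at 22, stop TAG at 31 → 12 nt.
Frame -2: TCA AAC TGA TAT TAA AGA TAA TGA GTC ATT AGG — no ATG→stop ORF.
Frame -3: CAA ACT GAT ATT AAA GAT AAT GAG TCA TTA GGT — no ATG→stop ORF.
Longest ORF is 18 nt in frame +1 (positions 7–24).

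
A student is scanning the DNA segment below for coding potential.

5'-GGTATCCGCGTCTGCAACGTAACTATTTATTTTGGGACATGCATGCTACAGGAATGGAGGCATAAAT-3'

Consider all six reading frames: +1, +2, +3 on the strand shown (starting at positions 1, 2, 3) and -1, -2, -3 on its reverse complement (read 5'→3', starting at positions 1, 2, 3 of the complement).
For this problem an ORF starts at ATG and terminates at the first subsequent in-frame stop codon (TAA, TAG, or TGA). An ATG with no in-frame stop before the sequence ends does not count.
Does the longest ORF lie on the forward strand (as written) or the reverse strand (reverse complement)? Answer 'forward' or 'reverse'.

Reverse complement (5'→3'): ATTTATGCCTCCATTCCTGTAGCATGCATGTCCCAAAATAAATAGTTACGTTGCAGACGCGGATACC
Frame +1: GGT ATC CGC GTC TGC AAC GTA ACT ATT TAT TTT GGG ACA TGC ATG CTA CAG GAA TGG AGG CAT AAA — no ATG→stop ORF.
Frame +2: GTA TCC GCG TCT GCA ACG TAA CTA TTT ATT TTG GGA CAT GCA TGC TAC AGG AAT GGA GGC ATA AAT — no ATG→stop ORF.
Frame +3: TAT CCG CGT CTG CAA CGT AAC TAT TTA TTT TGG GAC ATG CAT GCT ACA GGA ATG GAG GCA TAA — ATG at 39, stop TAA at 63 → 27 nt; ATG at 54, stop TAA at 63 → 12 nt.
Frame -1: ATT TAT GCC TCC ATT CCT GTA GCA TGC ATG TCC CAA AAT AAA TAG TTA CGT TGC AGA CGC GGA TAC — ATG at 28, stop TAG at 43 → 18 nt.
Frame -2: TTT ATG CCT CCA TTC CTG TAG CAT GCA TGT CCC AAA ATA AAT AGT TAC GTT GCA GAC GCG GAT ACC — ATG at 5, stop TAG at 20 → 18 nt.
Frame -3: TTA TGC CTC CAT TCC TGT AGC ATG CAT GTC CCA AAA TAA ATA GTT ACG TTG CAG ACG CGG ATA — ATG at 24, stop TAA at 39 → 18 nt.
Forward-strand max 27 nt; reverse-strand max 18 nt. The forward strand has the longer ORF.

forward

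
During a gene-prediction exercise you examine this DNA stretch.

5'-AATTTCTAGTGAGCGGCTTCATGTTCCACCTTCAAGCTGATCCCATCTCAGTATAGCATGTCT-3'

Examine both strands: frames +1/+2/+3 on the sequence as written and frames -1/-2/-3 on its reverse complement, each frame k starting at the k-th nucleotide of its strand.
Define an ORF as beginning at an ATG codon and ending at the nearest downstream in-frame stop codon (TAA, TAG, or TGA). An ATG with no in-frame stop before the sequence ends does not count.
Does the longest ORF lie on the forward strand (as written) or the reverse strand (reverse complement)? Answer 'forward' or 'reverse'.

Reverse complement (5'→3'): AGACATGCTATACTGAGATGGGATCAGCTTGAAGGTGGAACATGAAGCCGCTCACTAGAAATT
Frame +1: AAT TTC TAG TGA GCG GCT TCA TGT TCC ACC TTC AAG CTG ATC CCA TCT CAG TAT AGC ATG TCT — no ATG→stop ORF.
Frame +2: ATT TCT AGT GAG CGG CTT CAT GTT CCA CCT TCA AGC TGA TCC CAT CTC AGT ATA GCA TGT — no ATG→stop ORF.
Frame +3: TTT CTA GTG AGC GGC TTC ATG TTC CAC CTT CAA GCT GAT CCC ATC TCA GTA TAG CAT GTC — ATG at 21, stop TAG at 54 → 36 nt.
Frame -1: AGA CAT GCT ATA CTG AGA TGG GAT CAG CTT GAA GGT GGA ACA TGA AGC CGC TCA CTA GAA ATT — no ATG→stop ORF.
Frame -2: GAC ATG CTA TAC TGA GAT GGG ATC AGC TTG AAG GTG GAA CAT GAA GCC GCT CAC TAG AAA — ATG at 5, stop TGA at 14 → 12 nt.
Frame -3: ACA TGC TAT ACT GAG ATG GGA TCA GCT TGA AGG TGG AAC ATG AAG CCG CTC ACT AGA AAT — ATG at 18, stop TGA at 30 → 15 nt.
Forward-strand max 36 nt; reverse-strand max 15 nt. The forward strand has the longer ORF.

forward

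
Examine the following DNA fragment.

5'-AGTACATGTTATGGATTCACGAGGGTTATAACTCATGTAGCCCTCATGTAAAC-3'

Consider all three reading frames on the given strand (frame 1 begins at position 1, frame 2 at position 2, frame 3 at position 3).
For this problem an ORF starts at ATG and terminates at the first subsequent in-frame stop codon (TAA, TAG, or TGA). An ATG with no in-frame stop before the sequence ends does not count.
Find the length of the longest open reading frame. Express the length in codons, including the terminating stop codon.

7

Frame 1: AGT ACA TGT TAT GGA TTC ACG AGG GTT ATA ACT CAT GTA GCC CTC ATG TAA — ATG at 46, stop TAA at 49 → 6 nt.
Frame 2: GTA CAT GTT ATG GAT TCA CGA GGG TTA TAA CTC ATG TAG CCC TCA TGT AAA — ATG at 11, stop TAA at 29 → 21 nt; ATG at 35, stop TAG at 38 → 6 nt.
Frame 3: TAC ATG TTA TGG ATT CAC GAG GGT TAT AAC TCA TGT AGC CCT CAT GTA AAC — no ATG→stop ORF.
Longest: frame 2, positions 11–31, 21 nt = 7 codons = 6 aa. → 7 codons.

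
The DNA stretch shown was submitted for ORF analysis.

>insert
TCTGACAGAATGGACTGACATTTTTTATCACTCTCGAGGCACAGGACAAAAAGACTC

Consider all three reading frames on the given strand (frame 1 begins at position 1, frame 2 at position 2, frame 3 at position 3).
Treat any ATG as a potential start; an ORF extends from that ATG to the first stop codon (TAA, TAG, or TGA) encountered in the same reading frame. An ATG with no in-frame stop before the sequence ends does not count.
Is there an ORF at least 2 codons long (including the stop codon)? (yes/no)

yes

Frame 1: TCT GAC AGA ATG GAC TGA CAT TTT TTA TCA CTC TCG AGG CAC AGG ACA AAA AGA CTC — ATG at 10, stop TGA at 16 → 9 nt.
Frame 2: CTG ACA GAA TGG ACT GAC ATT TTT TAT CAC TCT CGA GGC ACA GGA CAA AAA GAC — no ATG→stop ORF.
Frame 3: TGA CAG AAT GGA CTG ACA TTT TTT ATC ACT CTC GAG GCA CAG GAC AAA AAG ACT — no ATG→stop ORF.
Frame 1 has an ORF of 3 codons (positions 10–18) ≥ 2, so yes.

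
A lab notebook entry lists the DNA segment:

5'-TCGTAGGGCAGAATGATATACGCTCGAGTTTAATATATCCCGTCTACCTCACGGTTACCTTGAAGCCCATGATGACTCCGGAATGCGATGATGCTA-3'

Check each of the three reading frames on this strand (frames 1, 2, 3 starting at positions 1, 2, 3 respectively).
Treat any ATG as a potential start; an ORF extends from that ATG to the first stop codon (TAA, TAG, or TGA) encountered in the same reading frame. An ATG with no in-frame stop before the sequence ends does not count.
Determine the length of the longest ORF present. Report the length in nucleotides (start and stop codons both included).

Frame 1: TCG TAG GGC AGA ATG ATA TAC GCT CGA GTT TAA TAT ATC CCG TCT ACC TCA CGG TTA CCT TGA AGC CCA TGA TGA CTC CGG AAT GCG ATG ATG CTA — ATG at 13, stop TAA at 31 → 21 nt.
Frame 2: CGT AGG GCA GAA TGA TAT ACG CTC GAG TTT AAT ATA TCC CGT CTA CCT CAC GGT TAC CTT GAA GCC CAT GAT GAC TCC GGA ATG CGA TGA TGC — ATG at 83, stop TGA at 89 → 9 nt.
Frame 3: GTA GGG CAG AAT GAT ATA CGC TCG AGT TTA ATA TAT CCC GTC TAC CTC ACG GTT ACC TTG AAG CCC ATG ATG ACT CCG GAA TGC GAT GAT GCT — no ATG→stop ORF.
Longest: frame 1, positions 13–33, 21 nt = 7 codons = 6 aa. → 21 nucleotides.

21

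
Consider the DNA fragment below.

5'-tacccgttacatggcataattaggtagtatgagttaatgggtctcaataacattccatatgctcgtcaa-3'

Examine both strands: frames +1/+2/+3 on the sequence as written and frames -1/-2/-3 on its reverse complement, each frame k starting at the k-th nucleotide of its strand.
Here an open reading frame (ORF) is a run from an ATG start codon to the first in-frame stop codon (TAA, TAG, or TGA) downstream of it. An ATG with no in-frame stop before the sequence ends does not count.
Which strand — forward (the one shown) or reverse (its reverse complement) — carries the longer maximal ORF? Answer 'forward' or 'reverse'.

Reverse complement (5'→3'): TTGACGAGCATATGGAATGTTATTGAGACCCATTAACTCATACTACCTAATTATGCCATGTAACGGGTA
Frame +1: TAC CCG TTA CAT GGC ATA ATT AGG TAG TAT GAG TTA ATG GGT CTC AAT AAC ATT CCA TAT GCT CGT CAA — no ATG→stop ORF.
Frame +2: ACC CGT TAC ATG GCA TAA TTA GGT AGT ATG AGT TAA TGG GTC TCA ATA ACA TTC CAT ATG CTC GTC — ATG at 11, stop TAA at 17 → 9 nt; ATG at 29, stop TAA at 35 → 9 nt.
Frame +3: CCC GTT ACA TGG CAT AAT TAG GTA GTA TGA GTT AAT GGG TCT CAA TAA CAT TCC ATA TGC TCG TCA — no ATG→stop ORF.
Frame -1: TTG ACG AGC ATA TGG AAT GTT ATT GAG ACC CAT TAA CTC ATA CTA CCT AAT TAT GCC ATG TAA CGG GTA — ATG at 58, stop TAA at 61 → 6 nt.
Frame -2: TGA CGA GCA TAT GGA ATG TTA TTG AGA CCC ATT AAC TCA TAC TAC CTA ATT ATG CCA TGT AAC GGG — no ATG→stop ORF.
Frame -3: GAC GAG CAT ATG GAA TGT TAT TGA GAC CCA TTA ACT CAT ACT ACC TAA TTA TGC CAT GTA ACG GGT — ATG at 12, stop TGA at 24 → 15 nt.
Forward-strand max 9 nt; reverse-strand max 15 nt. The reverse strand has the longer ORF.

reverse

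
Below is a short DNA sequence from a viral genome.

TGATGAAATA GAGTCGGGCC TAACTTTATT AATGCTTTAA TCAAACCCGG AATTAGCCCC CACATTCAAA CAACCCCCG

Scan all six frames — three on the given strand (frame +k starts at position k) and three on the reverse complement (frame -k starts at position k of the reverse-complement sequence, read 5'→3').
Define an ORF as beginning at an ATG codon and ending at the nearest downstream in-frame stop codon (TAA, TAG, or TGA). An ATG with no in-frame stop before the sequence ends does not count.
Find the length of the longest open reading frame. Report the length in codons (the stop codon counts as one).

3

Reverse complement (5'→3'): CGGGGGTTGTTTGAATGTGGGGGCTAATTCCGGGTTTGATTAAAGCATTAATAAAGTTAGGCCCGACTCTATTTCATCA
Frame +1: TGA TGA AAT AGA GTC GGG CCT AAC TTT ATT AAT GCT TTA ATC AAA CCC GGA ATT AGC CCC CAC ATT CAA ACA ACC CCC — no ATG→stop ORF.
Frame +2: GAT GAA ATA GAG TCG GGC CTA ACT TTA TTA ATG CTT TAA TCA AAC CCG GAA TTA GCC CCC ACA TTC AAA CAA CCC CCG — ATG at 32, stop TAA at 38 → 9 nt.
Frame +3: ATG AAA TAG AGT CGG GCC TAA CTT TAT TAA TGC TTT AAT CAA ACC CGG AAT TAG CCC CCA CAT TCA AAC AAC CCC — ATG at 3, stop TAG at 9 → 9 nt.
Frame -1: CGG GGG TTG TTT GAA TGT GGG GGC TAA TTC CGG GTT TGA TTA AAG CAT TAA TAA AGT TAG GCC CGA CTC TAT TTC ATC — no ATG→stop ORF.
Frame -2: GGG GGT TGT TTG AAT GTG GGG GCT AAT TCC GGG TTT GAT TAA AGC ATT AAT AAA GTT AGG CCC GAC TCT ATT TCA TCA — no ATG→stop ORF.
Frame -3: GGG GTT GTT TGA ATG TGG GGG CTA ATT CCG GGT TTG ATT AAA GCA TTA ATA AAG TTA GGC CCG ACT CTA TTT CAT — no ATG→stop ORF.
Longest: frame +2, positions 32–40, 9 nt = 3 codons = 2 aa. → 3 codons.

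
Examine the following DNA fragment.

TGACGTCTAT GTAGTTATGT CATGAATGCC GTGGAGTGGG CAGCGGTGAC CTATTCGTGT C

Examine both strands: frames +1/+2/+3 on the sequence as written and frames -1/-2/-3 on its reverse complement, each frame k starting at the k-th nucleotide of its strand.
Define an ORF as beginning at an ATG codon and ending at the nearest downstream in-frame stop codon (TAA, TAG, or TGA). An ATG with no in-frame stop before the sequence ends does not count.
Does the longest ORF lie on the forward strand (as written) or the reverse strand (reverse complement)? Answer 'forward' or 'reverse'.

forward

Reverse complement (5'→3'): GACACGAATAGGTCACCGCTGCCCACTCCACGGCATTCATGACATAACTACATAGACGTCA
Frame +1: TGA CGT CTA TGT AGT TAT GTC ATG AAT GCC GTG GAG TGG GCA GCG GTG ACC TAT TCG TGT — no ATG→stop ORF.
Frame +2: GAC GTC TAT GTA GTT ATG TCA TGA ATG CCG TGG AGT GGG CAG CGG TGA CCT ATT CGT GTC — ATG at 17, stop TGA at 23 → 9 nt; ATG at 26, stop TGA at 47 → 24 nt.
Frame +3: ACG TCT ATG TAG TTA TGT CAT GAA TGC CGT GGA GTG GGC AGC GGT GAC CTA TTC GTG — ATG at 9, stop TAG at 12 → 6 nt.
Frame -1: GAC ACG AAT AGG TCA CCG CTG CCC ACT CCA CGG CAT TCA TGA CAT AAC TAC ATA GAC GTC — no ATG→stop ORF.
Frame -2: ACA CGA ATA GGT CAC CGC TGC CCA CTC CAC GGC ATT CAT GAC ATA ACT ACA TAG ACG TCA — no ATG→stop ORF.
Frame -3: CAC GAA TAG GTC ACC GCT GCC CAC TCC ACG GCA TTC ATG ACA TAA CTA CAT AGA CGT — ATG at 39, stop TAA at 45 → 9 nt.
Forward-strand max 24 nt; reverse-strand max 9 nt. The forward strand has the longer ORF.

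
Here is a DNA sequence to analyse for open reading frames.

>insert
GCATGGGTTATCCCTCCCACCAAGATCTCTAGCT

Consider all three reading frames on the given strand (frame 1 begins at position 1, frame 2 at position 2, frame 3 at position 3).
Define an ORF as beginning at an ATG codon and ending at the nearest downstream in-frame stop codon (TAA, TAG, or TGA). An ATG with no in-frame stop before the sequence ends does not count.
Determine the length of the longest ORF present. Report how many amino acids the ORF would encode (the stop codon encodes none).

Frame 1: GCA TGG GTT ATC CCT CCC ACC AAG ATC TCT AGC — no ATG→stop ORF.
Frame 2: CAT GGG TTA TCC CTC CCA CCA AGA TCT CTA GCT — no ATG→stop ORF.
Frame 3: ATG GGT TAT CCC TCC CAC CAA GAT CTC TAG — ATG at 3, stop TAG at 30 → 30 nt.
Longest: frame 3, positions 3–32, 30 nt = 10 codons = 9 aa. → 9 amino acids.

9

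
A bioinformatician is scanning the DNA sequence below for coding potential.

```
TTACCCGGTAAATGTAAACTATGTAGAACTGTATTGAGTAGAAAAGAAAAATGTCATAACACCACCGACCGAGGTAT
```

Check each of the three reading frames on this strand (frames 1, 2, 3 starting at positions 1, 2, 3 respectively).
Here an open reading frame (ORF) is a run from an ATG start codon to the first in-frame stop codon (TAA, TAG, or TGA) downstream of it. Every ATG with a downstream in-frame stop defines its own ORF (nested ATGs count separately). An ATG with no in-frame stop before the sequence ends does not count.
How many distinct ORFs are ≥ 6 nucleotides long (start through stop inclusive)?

Frame 1: TTA CCC GGT AAA TGT AAA CTA TGT AGA ACT GTA TTG AGT AGA AAA GAA AAA TGT CAT AAC ACC ACC GAC CGA GGT — no ATG→stop ORF.
Frame 2: TAC CCG GTA AAT GTA AAC TAT GTA GAA CTG TAT TGA GTA GAA AAG AAA AAT GTC ATA ACA CCA CCG ACC GAG GTA — no ATG→stop ORF.
Frame 3: ACC CGG TAA ATG TAA ACT ATG TAG AAC TGT ATT GAG TAG AAA AGA AAA ATG TCA TAA CAC CAC CGA CCG AGG TAT — ATG at 12, stop TAA at 15 → 6 nt; ATG at 21, stop TAG at 24 → 6 nt; ATG at 51, stop TAA at 57 → 9 nt.
ORFs ≥ 6 nucleotides: frame 3 12–17 (6 nucleotides), frame 3 21–26 (6 nucleotides), frame 3 51–59 (9 nucleotides). Count = 3.

3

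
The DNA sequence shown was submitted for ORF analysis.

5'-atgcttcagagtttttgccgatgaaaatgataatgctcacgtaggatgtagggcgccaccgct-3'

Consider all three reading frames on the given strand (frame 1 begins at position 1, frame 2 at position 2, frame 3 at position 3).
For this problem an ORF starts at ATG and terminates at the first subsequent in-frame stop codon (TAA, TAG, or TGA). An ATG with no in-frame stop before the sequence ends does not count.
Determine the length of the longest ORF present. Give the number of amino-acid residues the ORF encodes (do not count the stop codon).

7

Frame 1: ATG CTT CAG AGT TTT TGC CGA TGA AAA TGA TAA TGC TCA CGT AGG ATG TAG GGC GCC ACC GCT — ATG at 1, stop TGA at 22 → 24 nt; ATG at 46, stop TAG at 49 → 6 nt.
Frame 2: TGC TTC AGA GTT TTT GCC GAT GAA AAT GAT AAT GCT CAC GTA GGA TGT AGG GCG CCA CCG — no ATG→stop ORF.
Frame 3: GCT TCA GAG TTT TTG CCG ATG AAA ATG ATA ATG CTC ACG TAG GAT GTA GGG CGC CAC CGC — ATG at 21, stop TAG at 42 → 24 nt; ATG at 27, stop TAG at 42 → 18 nt; ATG at 33, stop TAG at 42 → 12 nt.
Longest: frame 1, positions 1–24, 24 nt = 8 codons = 7 aa. → 7 amino acids.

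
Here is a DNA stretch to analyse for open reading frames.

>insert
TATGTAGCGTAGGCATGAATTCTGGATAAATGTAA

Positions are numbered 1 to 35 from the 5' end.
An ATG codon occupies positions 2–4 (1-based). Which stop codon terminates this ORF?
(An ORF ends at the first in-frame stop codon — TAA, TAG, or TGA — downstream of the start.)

TAG

Codons from position 2: ATG (2–4), TAG (5–7).
The first in-frame stop codon is TAG.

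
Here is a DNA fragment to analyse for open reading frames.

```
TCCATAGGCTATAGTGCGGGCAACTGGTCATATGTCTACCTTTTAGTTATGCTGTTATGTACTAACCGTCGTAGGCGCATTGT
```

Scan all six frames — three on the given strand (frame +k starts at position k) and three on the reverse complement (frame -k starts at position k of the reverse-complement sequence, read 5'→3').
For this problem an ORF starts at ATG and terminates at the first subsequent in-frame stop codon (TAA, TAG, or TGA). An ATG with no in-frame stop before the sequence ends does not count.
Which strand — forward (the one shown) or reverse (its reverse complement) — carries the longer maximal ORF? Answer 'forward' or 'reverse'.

Reverse complement (5'→3'): ACAATGCGCCTACGACGGTTAGTACATAACAGCATAACTAAAAGGTAGACATATGACCAGTTGCCCGCACTATAGCCTATGGA
Frame +1: TCC ATA GGC TAT AGT GCG GGC AAC TGG TCA TAT GTC TAC CTT TTA GTT ATG CTG TTA TGT ACT AAC CGT CGT AGG CGC ATT — no ATG→stop ORF.
Frame +2: CCA TAG GCT ATA GTG CGG GCA ACT GGT CAT ATG TCT ACC TTT TAG TTA TGC TGT TAT GTA CTA ACC GTC GTA GGC GCA TTG — ATG at 32, stop TAG at 44 → 15 nt.
Frame +3: CAT AGG CTA TAG TGC GGG CAA CTG GTC ATA TGT CTA CCT TTT AGT TAT GCT GTT ATG TAC TAA CCG TCG TAG GCG CAT TGT — ATG at 57, stop TAA at 63 → 9 nt.
Frame -1: ACA ATG CGC CTA CGA CGG TTA GTA CAT AAC AGC ATA ACT AAA AGG TAG ACA TAT GAC CAG TTG CCC GCA CTA TAG CCT ATG — ATG at 4, stop TAG at 46 → 45 nt.
Frame -2: CAA TGC GCC TAC GAC GGT TAG TAC ATA ACA GCA TAA CTA AAA GGT AGA CAT ATG ACC AGT TGC CCG CAC TAT AGC CTA TGG — no ATG→stop ORF.
Frame -3: AAT GCG CCT ACG ACG GTT AGT ACA TAA CAG CAT AAC TAA AAG GTA GAC ATA TGA CCA GTT GCC CGC ACT ATA GCC TAT GGA — no ATG→stop ORF.
Forward-strand max 15 nt; reverse-strand max 45 nt. The reverse strand has the longer ORF.

reverse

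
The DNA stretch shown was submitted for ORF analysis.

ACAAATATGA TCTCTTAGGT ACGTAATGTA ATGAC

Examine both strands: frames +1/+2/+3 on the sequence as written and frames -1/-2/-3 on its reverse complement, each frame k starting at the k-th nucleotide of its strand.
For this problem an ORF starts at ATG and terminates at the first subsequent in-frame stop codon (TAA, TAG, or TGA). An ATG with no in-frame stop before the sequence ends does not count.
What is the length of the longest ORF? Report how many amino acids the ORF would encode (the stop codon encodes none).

3

Reverse complement (5'→3'): GTCATTACATTACGTACCTAAGAGATCATATTTGT
Frame +1: ACA AAT ATG ATC TCT TAG GTA CGT AAT GTA ATG — ATG at 7, stop TAG at 16 → 12 nt.
Frame +2: CAA ATA TGA TCT CTT AGG TAC GTA ATG TAA TGA — ATG at 26, stop TAA at 29 → 6 nt.
Frame +3: AAA TAT GAT CTC TTA GGT ACG TAA TGT AAT GAC — no ATG→stop ORF.
Frame -1: GTC ATT ACA TTA CGT ACC TAA GAG ATC ATA TTT — no ATG→stop ORF.
Frame -2: TCA TTA CAT TAC GTA CCT AAG AGA TCA TAT TTG — no ATG→stop ORF.
Frame -3: CAT TAC ATT ACG TAC CTA AGA GAT CAT ATT TGT — no ATG→stop ORF.
Longest: frame +1, positions 7–18, 12 nt = 4 codons = 3 aa. → 3 amino acids.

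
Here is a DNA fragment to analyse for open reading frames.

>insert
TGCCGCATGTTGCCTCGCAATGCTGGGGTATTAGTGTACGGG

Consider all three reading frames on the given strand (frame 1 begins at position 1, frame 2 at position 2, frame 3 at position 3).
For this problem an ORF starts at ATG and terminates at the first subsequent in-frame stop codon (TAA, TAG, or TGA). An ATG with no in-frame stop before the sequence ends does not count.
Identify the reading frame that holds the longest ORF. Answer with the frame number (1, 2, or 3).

2

Frame 1: TGC CGC ATG TTG CCT CGC AAT GCT GGG GTA TTA GTG TAC GGG — no ATG→stop ORF.
Frame 2: GCC GCA TGT TGC CTC GCA ATG CTG GGG TAT TAG TGT ACG — ATG at 20, stop TAG at 32 → 15 nt.
Frame 3: CCG CAT GTT GCC TCG CAA TGC TGG GGT ATT AGT GTA CGG — no ATG→stop ORF.
Longest ORF is 15 nt in frame 2 (positions 20–34).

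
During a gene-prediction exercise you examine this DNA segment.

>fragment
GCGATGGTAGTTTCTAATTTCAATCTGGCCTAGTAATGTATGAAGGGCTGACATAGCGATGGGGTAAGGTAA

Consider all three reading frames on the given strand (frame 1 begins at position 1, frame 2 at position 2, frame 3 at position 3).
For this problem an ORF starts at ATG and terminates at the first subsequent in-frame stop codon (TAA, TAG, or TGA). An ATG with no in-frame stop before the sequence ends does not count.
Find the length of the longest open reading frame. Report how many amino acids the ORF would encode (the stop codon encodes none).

Frame 1: GCG ATG GTA GTT TCT AAT TTC AAT CTG GCC TAG TAA TGT ATG AAG GGC TGA CAT AGC GAT GGG GTA AGG TAA — ATG at 4, stop TAG at 31 → 30 nt; ATG at 40, stop TGA at 49 → 12 nt.
Frame 2: CGA TGG TAG TTT CTA ATT TCA ATC TGG CCT AGT AAT GTA TGA AGG GCT GAC ATA GCG ATG GGG TAA GGT — ATG at 59, stop TAA at 65 → 9 nt.
Frame 3: GAT GGT AGT TTC TAA TTT CAA TCT GGC CTA GTA ATG TAT GAA GGG CTG ACA TAG CGA TGG GGT AAG GTA — ATG at 36, stop TAG at 54 → 21 nt.
Longest: frame 1, positions 4–33, 30 nt = 10 codons = 9 aa. → 9 amino acids.

9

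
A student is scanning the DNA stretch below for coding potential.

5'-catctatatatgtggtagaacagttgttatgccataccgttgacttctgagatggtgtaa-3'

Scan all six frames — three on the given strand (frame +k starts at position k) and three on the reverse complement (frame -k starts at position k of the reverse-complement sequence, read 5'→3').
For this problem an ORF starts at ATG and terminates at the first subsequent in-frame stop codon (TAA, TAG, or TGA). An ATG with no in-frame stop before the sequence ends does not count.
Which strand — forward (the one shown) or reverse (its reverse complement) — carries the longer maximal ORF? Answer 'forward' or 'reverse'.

Reverse complement (5'→3'): TTACACCATCTCAGAAGTCAACGGTATGGCATAACAACTGTTCTACCACATATATAGATG
Frame +1: CAT CTA TAT ATG TGG TAG AAC AGT TGT TAT GCC ATA CCG TTG ACT TCT GAG ATG GTG TAA — ATG at 10, stop TAG at 16 → 9 nt; ATG at 52, stop TAA at 58 → 9 nt.
Frame +2: ATC TAT ATA TGT GGT AGA ACA GTT GTT ATG CCA TAC CGT TGA CTT CTG AGA TGG TGT — ATG at 29, stop TGA at 41 → 15 nt.
Frame +3: TCT ATA TAT GTG GTA GAA CAG TTG TTA TGC CAT ACC GTT GAC TTC TGA GAT GGT GTA — no ATG→stop ORF.
Frame -1: TTA CAC CAT CTC AGA AGT CAA CGG TAT GGC ATA ACA ACT GTT CTA CCA CAT ATA TAG ATG — no ATG→stop ORF.
Frame -2: TAC ACC ATC TCA GAA GTC AAC GGT ATG GCA TAA CAA CTG TTC TAC CAC ATA TAT AGA — ATG at 26, stop TAA at 32 → 9 nt.
Frame -3: ACA CCA TCT CAG AAG TCA ACG GTA TGG CAT AAC AAC TGT TCT ACC ACA TAT ATA GAT — no ATG→stop ORF.
Forward-strand max 15 nt; reverse-strand max 9 nt. The forward strand has the longer ORF.

forward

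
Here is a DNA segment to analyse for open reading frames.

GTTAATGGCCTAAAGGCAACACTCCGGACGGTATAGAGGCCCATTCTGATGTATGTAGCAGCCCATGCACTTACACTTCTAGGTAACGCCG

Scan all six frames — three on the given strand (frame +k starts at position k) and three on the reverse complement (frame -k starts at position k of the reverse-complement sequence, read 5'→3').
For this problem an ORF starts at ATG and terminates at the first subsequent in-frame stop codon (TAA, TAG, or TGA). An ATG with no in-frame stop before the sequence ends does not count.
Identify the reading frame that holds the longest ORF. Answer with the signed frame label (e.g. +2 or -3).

Reverse complement (5'→3'): CGGCGTTACCTAGAAGTGTAAGTGCATGGGCTGCTACATACATCAGAATGGGCCTCTATACCGTCCGGAGTGTTGCCTTTAGGCCATTAAC
Frame +1: GTT AAT GGC CTA AAG GCA ACA CTC CGG ACG GTA TAG AGG CCC ATT CTG ATG TAT GTA GCA GCC CAT GCA CTT ACA CTT CTA GGT AAC GCC — no ATG→stop ORF.
Frame +2: TTA ATG GCC TAA AGG CAA CAC TCC GGA CGG TAT AGA GGC CCA TTC TGA TGT ATG TAG CAG CCC ATG CAC TTA CAC TTC TAG GTA ACG CCG — ATG at 5, stop TAA at 11 → 9 nt; ATG at 53, stop TAG at 56 → 6 nt; ATG at 65, stop TAG at 80 → 18 nt.
Frame +3: TAA TGG CCT AAA GGC AAC ACT CCG GAC GGT ATA GAG GCC CAT TCT GAT GTA TGT AGC AGC CCA TGC ACT TAC ACT TCT AGG TAA CGC — no ATG→stop ORF.
Frame -1: CGG CGT TAC CTA GAA GTG TAA GTG CAT GGG CTG CTA CAT ACA TCA GAA TGG GCC TCT ATA CCG TCC GGA GTG TTG CCT TTA GGC CAT TAA — no ATG→stop ORF.
Frame -2: GGC GTT ACC TAG AAG TGT AAG TGC ATG GGC TGC TAC ATA CAT CAG AAT GGG CCT CTA TAC CGT CCG GAG TGT TGC CTT TAG GCC ATT AAC — ATG at 26, stop TAG at 80 → 57 nt.
Frame -3: GCG TTA CCT AGA AGT GTA AGT GCA TGG GCT GCT ACA TAC ATC AGA ATG GGC CTC TAT ACC GTC CGG AGT GTT GCC TTT AGG CCA TTA — no ATG→stop ORF.
Longest ORF is 57 nt in frame -2 (positions 26–82).

-2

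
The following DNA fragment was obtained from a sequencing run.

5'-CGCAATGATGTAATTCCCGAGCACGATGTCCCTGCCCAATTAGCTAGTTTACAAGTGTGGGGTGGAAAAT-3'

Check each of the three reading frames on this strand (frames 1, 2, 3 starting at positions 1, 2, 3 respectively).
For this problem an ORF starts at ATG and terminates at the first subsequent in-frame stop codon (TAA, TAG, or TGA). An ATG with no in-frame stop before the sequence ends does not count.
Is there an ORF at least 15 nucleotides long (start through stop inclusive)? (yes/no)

yes

Frame 1: CGC AAT GAT GTA ATT CCC GAG CAC GAT GTC CCT GCC CAA TTA GCT AGT TTA CAA GTG TGG GGT GGA AAA — no ATG→stop ORF.
Frame 2: GCA ATG ATG TAA TTC CCG AGC ACG ATG TCC CTG CCC AAT TAG CTA GTT TAC AAG TGT GGG GTG GAA AAT — ATG at 5, stop TAA at 11 → 9 nt; ATG at 8, stop TAA at 11 → 6 nt; ATG at 26, stop TAG at 41 → 18 nt.
Frame 3: CAA TGA TGT AAT TCC CGA GCA CGA TGT CCC TGC CCA ATT AGC TAG TTT ACA AGT GTG GGG TGG AAA — no ATG→stop ORF.
Frame 2 has an ORF of 18 nucleotides (positions 26–43) ≥ 15, so yes.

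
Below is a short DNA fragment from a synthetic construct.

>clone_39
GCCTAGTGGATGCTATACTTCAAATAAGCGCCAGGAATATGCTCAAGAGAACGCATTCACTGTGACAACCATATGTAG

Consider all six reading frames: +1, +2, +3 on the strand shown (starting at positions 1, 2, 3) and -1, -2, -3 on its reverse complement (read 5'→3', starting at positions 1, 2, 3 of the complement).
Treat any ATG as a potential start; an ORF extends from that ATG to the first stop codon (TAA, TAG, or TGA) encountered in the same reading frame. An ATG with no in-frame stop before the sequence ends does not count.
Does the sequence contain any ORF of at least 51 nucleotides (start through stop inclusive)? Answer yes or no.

Reverse complement (5'→3'): CTACATATGGTTGTCACAGTGAATGCGTTCTCTTGAGCATATTCCTGGCGCTTATTTGAAGTATAGCATCCACTAGGC
Frame +1: GCC TAG TGG ATG CTA TAC TTC AAA TAA GCG CCA GGA ATA TGC TCA AGA GAA CGC ATT CAC TGT GAC AAC CAT ATG TAG — ATG at 10, stop TAA at 25 → 18 nt; ATG at 73, stop TAG at 76 → 6 nt.
Frame +2: CCT AGT GGA TGC TAT ACT TCA AAT AAG CGC CAG GAA TAT GCT CAA GAG AAC GCA TTC ACT GTG ACA ACC ATA TGT — no ATG→stop ORF.
Frame +3: CTA GTG GAT GCT ATA CTT CAA ATA AGC GCC AGG AAT ATG CTC AAG AGA ACG CAT TCA CTG TGA CAA CCA TAT GTA — ATG at 39, stop TGA at 63 → 27 nt.
Frame -1: CTA CAT ATG GTT GTC ACA GTG AAT GCG TTC TCT TGA GCA TAT TCC TGG CGC TTA TTT GAA GTA TAG CAT CCA CTA GGC — ATG at 7, stop TGA at 34 → 30 nt.
Frame -2: TAC ATA TGG TTG TCA CAG TGA ATG CGT TCT CTT GAG CAT ATT CCT GGC GCT TAT TTG AAG TAT AGC ATC CAC TAG — ATG at 23, stop TAG at 74 → 54 nt.
Frame -3: ACA TAT GGT TGT CAC AGT GAA TGC GTT CTC TTG AGC ATA TTC CTG GCG CTT ATT TGA AGT ATA GCA TCC ACT AGG — no ATG→stop ORF.
Frame -2 has an ORF of 54 nucleotides (positions 23–76) ≥ 51, so yes.

yes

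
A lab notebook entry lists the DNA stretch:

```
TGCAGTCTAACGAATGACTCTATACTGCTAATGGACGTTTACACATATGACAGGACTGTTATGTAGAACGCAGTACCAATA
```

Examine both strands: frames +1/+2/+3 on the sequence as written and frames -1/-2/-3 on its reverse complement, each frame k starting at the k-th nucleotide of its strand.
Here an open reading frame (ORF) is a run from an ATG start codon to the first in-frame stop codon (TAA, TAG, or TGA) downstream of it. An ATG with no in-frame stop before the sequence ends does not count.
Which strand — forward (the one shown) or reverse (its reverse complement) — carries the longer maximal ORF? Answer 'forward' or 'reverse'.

Reverse complement (5'→3'): TATTGGTACTGCGTTCTACATAACAGTCCTGTCATATGTGTAAACGTCCATTAGCAGTATAGAGTCATTCGTTAGACTGCA
Frame +1: TGC AGT CTA ACG AAT GAC TCT ATA CTG CTA ATG GAC GTT TAC ACA TAT GAC AGG ACT GTT ATG TAG AAC GCA GTA CCA ATA — ATG at 31, stop TAG at 64 → 36 nt; ATG at 61, stop TAG at 64 → 6 nt.
Frame +2: GCA GTC TAA CGA ATG ACT CTA TAC TGC TAA TGG ACG TTT ACA CAT ATG ACA GGA CTG TTA TGT AGA ACG CAG TAC CAA — ATG at 14, stop TAA at 29 → 18 nt.
Frame +3: CAG TCT AAC GAA TGA CTC TAT ACT GCT AAT GGA CGT TTA CAC ATA TGA CAG GAC TGT TAT GTA GAA CGC AGT ACC AAT — no ATG→stop ORF.
Frame -1: TAT TGG TAC TGC GTT CTA CAT AAC AGT CCT GTC ATA TGT GTA AAC GTC CAT TAG CAG TAT AGA GTC ATT CGT TAG ACT GCA — no ATG→stop ORF.
Frame -2: ATT GGT ACT GCG TTC TAC ATA ACA GTC CTG TCA TAT GTG TAA ACG TCC ATT AGC AGT ATA GAG TCA TTC GTT AGA CTG — no ATG→stop ORF.
Frame -3: TTG GTA CTG CGT TCT ACA TAA CAG TCC TGT CAT ATG TGT AAA CGT CCA TTA GCA GTA TAG AGT CAT TCG TTA GAC TGC — ATG at 36, stop TAG at 60 → 27 nt.
Forward-strand max 36 nt; reverse-strand max 27 nt. The forward strand has the longer ORF.

forward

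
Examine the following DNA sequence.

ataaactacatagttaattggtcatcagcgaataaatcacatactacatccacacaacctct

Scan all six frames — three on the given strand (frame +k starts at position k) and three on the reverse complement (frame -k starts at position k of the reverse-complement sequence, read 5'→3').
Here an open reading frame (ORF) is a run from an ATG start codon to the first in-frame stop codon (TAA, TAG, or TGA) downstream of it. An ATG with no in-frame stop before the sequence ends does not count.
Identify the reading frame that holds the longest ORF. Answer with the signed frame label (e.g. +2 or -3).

Reverse complement (5'→3'): AGAGGTTGTGTGGATGTAGTATGTGATTTATTCGCTGATGACCAATTAACTATGTAGTTTAT
Frame +1: ATA AAC TAC ATA GTT AAT TGG TCA TCA GCG AAT AAA TCA CAT ACT ACA TCC ACA CAA CCT — no ATG→stop ORF.
Frame +2: TAA ACT ACA TAG TTA ATT GGT CAT CAG CGA ATA AAT CAC ATA CTA CAT CCA CAC AAC CTC — no ATG→stop ORF.
Frame +3: AAA CTA CAT AGT TAA TTG GTC ATC AGC GAA TAA ATC ACA TAC TAC ATC CAC ACA ACC TCT — no ATG→stop ORF.
Frame -1: AGA GGT TGT GTG GAT GTA GTA TGT GAT TTA TTC GCT GAT GAC CAA TTA ACT ATG TAG TTT — ATG at 52, stop TAG at 55 → 6 nt.
Frame -2: GAG GTT GTG TGG ATG TAG TAT GTG ATT TAT TCG CTG ATG ACC AAT TAA CTA TGT AGT TTA — ATG at 14, stop TAG at 17 → 6 nt; ATG at 38, stop TAA at 47 → 12 nt.
Frame -3: AGG TTG TGT GGA TGT AGT ATG TGA TTT ATT CGC TGA TGA CCA ATT AAC TAT GTA GTT TAT — ATG at 21, stop TGA at 24 → 6 nt.
Longest ORF is 12 nt in frame -2 (positions 38–49).

-2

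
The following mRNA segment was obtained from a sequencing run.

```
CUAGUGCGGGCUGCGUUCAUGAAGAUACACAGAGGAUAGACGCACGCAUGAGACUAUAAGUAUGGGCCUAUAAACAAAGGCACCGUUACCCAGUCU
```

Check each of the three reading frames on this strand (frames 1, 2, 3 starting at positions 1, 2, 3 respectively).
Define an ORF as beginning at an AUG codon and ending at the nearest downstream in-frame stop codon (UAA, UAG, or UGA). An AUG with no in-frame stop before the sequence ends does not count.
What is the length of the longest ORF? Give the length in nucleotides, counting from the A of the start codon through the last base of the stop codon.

Frame 1: CUA GUG CGG GCU GCG UUC AUG AAG AUA CAC AGA GGA UAG ACG CAC GCA UGA GAC UAU AAG UAU GGG CCU AUA AAC AAA GGC ACC GUU ACC CAG UCU — AUG at 19, stop UAG at 37 → 21 nt.
Frame 2: UAG UGC GGG CUG CGU UCA UGA AGA UAC ACA GAG GAU AGA CGC ACG CAU GAG ACU AUA AGU AUG GGC CUA UAA ACA AAG GCA CCG UUA CCC AGU — AUG at 62, stop UAA at 71 → 12 nt.
Frame 3: AGU GCG GGC UGC GUU CAU GAA GAU ACA CAG AGG AUA GAC GCA CGC AUG AGA CUA UAA GUA UGG GCC UAU AAA CAA AGG CAC CGU UAC CCA GUC — AUG at 48, stop UAA at 57 → 12 nt.
Longest: frame 1, positions 19–39, 21 nt = 7 codons = 6 aa. → 21 nucleotides.

21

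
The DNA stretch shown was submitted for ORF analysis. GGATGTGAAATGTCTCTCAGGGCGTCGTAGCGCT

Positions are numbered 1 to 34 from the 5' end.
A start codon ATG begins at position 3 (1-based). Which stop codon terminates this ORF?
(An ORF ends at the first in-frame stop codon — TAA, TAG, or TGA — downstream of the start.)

TGA

Codons from position 3: ATG (3–5), TGA (6–8).
The first in-frame stop codon is TGA.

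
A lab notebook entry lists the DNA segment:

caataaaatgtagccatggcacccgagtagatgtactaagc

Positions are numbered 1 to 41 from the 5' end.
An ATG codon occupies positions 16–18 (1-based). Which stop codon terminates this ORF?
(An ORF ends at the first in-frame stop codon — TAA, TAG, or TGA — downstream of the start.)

Codons from position 16: ATG (16–18), GCA (19–21), CCC (22–24), GAG (25–27), TAG (28–30).
The first in-frame stop codon is TAG.

TAG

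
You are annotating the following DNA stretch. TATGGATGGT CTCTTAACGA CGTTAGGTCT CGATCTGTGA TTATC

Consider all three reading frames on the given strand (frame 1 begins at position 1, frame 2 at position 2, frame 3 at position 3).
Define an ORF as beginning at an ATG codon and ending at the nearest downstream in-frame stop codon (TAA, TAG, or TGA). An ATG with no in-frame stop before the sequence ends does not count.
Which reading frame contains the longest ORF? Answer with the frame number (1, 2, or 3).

2

Frame 1: TAT GGA TGG TCT CTT AAC GAC GTT AGG TCT CGA TCT GTG ATT ATC — no ATG→stop ORF.
Frame 2: ATG GAT GGT CTC TTA ACG ACG TTA GGT CTC GAT CTG TGA TTA — ATG at 2, stop TGA at 38 → 39 nt.
Frame 3: TGG ATG GTC TCT TAA CGA CGT TAG GTC TCG ATC TGT GAT TAT — ATG at 6, stop TAA at 15 → 12 nt.
Longest ORF is 39 nt in frame 2 (positions 2–40).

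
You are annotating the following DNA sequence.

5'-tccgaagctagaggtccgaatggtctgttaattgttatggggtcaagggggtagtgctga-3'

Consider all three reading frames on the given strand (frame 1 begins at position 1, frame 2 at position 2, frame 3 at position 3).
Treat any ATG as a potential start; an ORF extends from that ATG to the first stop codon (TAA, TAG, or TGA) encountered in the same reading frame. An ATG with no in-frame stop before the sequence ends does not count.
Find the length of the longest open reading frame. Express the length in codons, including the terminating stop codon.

6

Frame 1: TCC GAA GCT AGA GGT CCG AAT GGT CTG TTA ATT GTT ATG GGG TCA AGG GGG TAG TGC TGA — ATG at 37, stop TAG at 52 → 18 nt.
Frame 2: CCG AAG CTA GAG GTC CGA ATG GTC TGT TAA TTG TTA TGG GGT CAA GGG GGT AGT GCT — ATG at 20, stop TAA at 29 → 12 nt.
Frame 3: CGA AGC TAG AGG TCC GAA TGG TCT GTT AAT TGT TAT GGG GTC AAG GGG GTA GTG CTG — no ATG→stop ORF.
Longest: frame 1, positions 37–54, 18 nt = 6 codons = 5 aa. → 6 codons.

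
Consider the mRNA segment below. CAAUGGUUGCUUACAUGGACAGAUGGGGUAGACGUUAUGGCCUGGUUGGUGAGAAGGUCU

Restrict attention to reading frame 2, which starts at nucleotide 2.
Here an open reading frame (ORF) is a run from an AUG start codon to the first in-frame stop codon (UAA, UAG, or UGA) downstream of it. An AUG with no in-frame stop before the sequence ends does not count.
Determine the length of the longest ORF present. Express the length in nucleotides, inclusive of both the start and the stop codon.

Frame 2: AAU GGU UGC UUA CAU GGA CAG AUG GGG UAG ACG UUA UGG CCU GGU UGG UGA GAA GGU — AUG at 23, stop UAG at 29 → 9 nt.
Longest: frame 2, positions 23–31, 9 nt = 3 codons = 2 aa. → 9 nucleotides.

9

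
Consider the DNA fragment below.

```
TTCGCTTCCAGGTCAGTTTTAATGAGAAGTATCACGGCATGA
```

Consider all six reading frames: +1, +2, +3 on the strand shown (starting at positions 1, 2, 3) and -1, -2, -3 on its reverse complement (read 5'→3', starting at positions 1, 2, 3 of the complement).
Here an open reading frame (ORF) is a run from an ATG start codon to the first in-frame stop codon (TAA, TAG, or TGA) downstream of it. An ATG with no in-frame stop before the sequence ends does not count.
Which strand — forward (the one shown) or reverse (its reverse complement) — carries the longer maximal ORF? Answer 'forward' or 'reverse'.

Reverse complement (5'→3'): TCATGCCGTGATACTTCTCATTAAAACTGACCTGGAAGCGAA
Frame +1: TTC GCT TCC AGG TCA GTT TTA ATG AGA AGT ATC ACG GCA TGA — ATG at 22, stop TGA at 40 → 21 nt.
Frame +2: TCG CTT CCA GGT CAG TTT TAA TGA GAA GTA TCA CGG CAT — no ATG→stop ORF.
Frame +3: CGC TTC CAG GTC AGT TTT AAT GAG AAG TAT CAC GGC ATG — no ATG→stop ORF.
Frame -1: TCA TGC CGT GAT ACT TCT CAT TAA AAC TGA CCT GGA AGC GAA — no ATG→stop ORF.
Frame -2: CAT GCC GTG ATA CTT CTC ATT AAA ACT GAC CTG GAA GCG — no ATG→stop ORF.
Frame -3: ATG CCG TGA TAC TTC TCA TTA AAA CTG ACC TGG AAG CGA — ATG at 3, stop TGA at 9 → 9 nt.
Forward-strand max 21 nt; reverse-strand max 9 nt. The forward strand has the longer ORF.

forward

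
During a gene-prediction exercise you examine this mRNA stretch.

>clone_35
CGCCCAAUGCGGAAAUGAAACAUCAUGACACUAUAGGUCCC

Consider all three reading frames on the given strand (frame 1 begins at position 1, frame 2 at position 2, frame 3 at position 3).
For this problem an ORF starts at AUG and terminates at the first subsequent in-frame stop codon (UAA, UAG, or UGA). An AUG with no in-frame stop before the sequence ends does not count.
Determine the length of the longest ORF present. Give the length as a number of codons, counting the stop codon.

4

Frame 1: CGC CCA AUG CGG AAA UGA AAC AUC AUG ACA CUA UAG GUC — AUG at 7, stop UGA at 16 → 12 nt; AUG at 25, stop UAG at 34 → 12 nt.
Frame 2: GCC CAA UGC GGA AAU GAA ACA UCA UGA CAC UAU AGG UCC — no AUG→stop ORF.
Frame 3: CCC AAU GCG GAA AUG AAA CAU CAU GAC ACU AUA GGU CCC — no AUG→stop ORF.
Longest: frame 1, positions 7–18, 12 nt = 4 codons = 3 aa. → 4 codons.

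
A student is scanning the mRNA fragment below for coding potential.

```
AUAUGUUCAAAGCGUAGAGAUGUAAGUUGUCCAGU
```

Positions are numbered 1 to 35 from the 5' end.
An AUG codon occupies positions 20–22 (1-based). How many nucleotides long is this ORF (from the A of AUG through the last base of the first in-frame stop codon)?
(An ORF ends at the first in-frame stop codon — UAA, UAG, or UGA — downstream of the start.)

Codons from position 20: AUG (20–22), UAA (23–25).
UAA is the first in-frame stop; ORF spans 20–25, 6 nucleotides.

6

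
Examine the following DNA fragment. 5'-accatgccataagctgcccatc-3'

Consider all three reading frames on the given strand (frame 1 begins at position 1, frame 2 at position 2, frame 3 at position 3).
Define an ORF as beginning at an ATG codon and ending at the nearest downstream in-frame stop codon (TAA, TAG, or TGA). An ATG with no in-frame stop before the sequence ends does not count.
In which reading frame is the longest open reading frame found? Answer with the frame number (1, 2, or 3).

1

Frame 1: ACC ATG CCA TAA GCT GCC CAT — ATG at 4, stop TAA at 10 → 9 nt.
Frame 2: CCA TGC CAT AAG CTG CCC ATC — no ATG→stop ORF.
Frame 3: CAT GCC ATA AGC TGC CCA — no ATG→stop ORF.
Longest ORF is 9 nt in frame 1 (positions 4–12).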